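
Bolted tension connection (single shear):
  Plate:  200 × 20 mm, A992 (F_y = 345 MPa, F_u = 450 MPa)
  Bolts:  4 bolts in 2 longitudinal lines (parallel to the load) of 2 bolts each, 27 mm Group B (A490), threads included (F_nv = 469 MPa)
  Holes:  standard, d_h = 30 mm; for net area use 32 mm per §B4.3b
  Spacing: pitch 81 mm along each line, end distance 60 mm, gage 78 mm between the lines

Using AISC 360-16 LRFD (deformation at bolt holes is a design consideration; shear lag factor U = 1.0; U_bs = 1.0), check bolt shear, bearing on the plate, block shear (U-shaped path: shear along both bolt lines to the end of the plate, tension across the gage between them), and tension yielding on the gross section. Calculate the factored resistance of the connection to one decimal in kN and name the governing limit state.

805.6 kN (bolt shear governs)

Bolt shear: A_b = π(27)²/4 = 572.56 mm². φR_n = 0.75 × 469 × 572.56 × 4 × 1 = 805.6 kN.
Bearing (20 mm plate, F_u = 450 MPa): end bolts L_c = 60 − 30/2 = 45, R_n = min(1.2×45×20×450, 2.4×27×20×450) = 486 kN/bolt; interior L_c = 81 − 30 = 51, R_n = 550.8 kN/bolt. φR_n = 0.75 × (2×486 + 2×550.8) = 1555.2 kN.
Block shear: shear path 2×[60+1×81] = 2×141 mm, A_gv = 5640, A_nv = 2×(141 − 1.5×32)×20 = 3720 mm²; tension across gage: (78 − 1×32)×20 = 920 mm². R_n = min(0.6×450×3720, 0.6×345×5640) + 1.0×450×920 = min(1004.4, 1167.5) + 414 = 1418.4 kN. φR_n = 0.75 × 1418.4 = 1063.8 kN.
Tension yield (gross): A_g = 200×20 = 4000 mm². φR_n = 0.90 × 345 × 4000 = 1242.0 kN.
Governing: min(805.6, 1555.2, 1063.8, 1242.0) = 805.6 kN → bolt shear.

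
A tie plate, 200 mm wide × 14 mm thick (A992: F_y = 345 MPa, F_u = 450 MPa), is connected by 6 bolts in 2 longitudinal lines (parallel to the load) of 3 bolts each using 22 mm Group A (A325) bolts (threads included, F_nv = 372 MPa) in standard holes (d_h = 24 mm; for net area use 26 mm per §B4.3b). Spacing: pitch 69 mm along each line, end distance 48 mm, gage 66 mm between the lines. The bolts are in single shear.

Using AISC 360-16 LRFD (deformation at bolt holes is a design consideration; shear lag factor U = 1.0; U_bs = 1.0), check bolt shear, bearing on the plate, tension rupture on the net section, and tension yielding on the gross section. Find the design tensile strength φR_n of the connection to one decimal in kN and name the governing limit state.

636.3 kN (bolt shear governs)

Bolt shear: A_b = π(22)²/4 = 380.13 mm². φR_n = 0.75 × 372 × 380.13 × 6 × 1 = 636.3 kN.
Bearing (14 mm plate, F_u = 450 MPa): end bolts L_c = 48 − 24/2 = 36, R_n = min(1.2×36×14×450, 2.4×22×14×450) = 272.16 kN/bolt; interior L_c = 69 − 24 = 45, R_n = 332.64 kN/bolt. φR_n = 0.75 × (2×272.16 + 4×332.64) = 1406.2 kN.
Tension rupture (net): A_n = (200 − 2×26)×14 = 2072 mm² (U = 1.0, A_e = A_n). φR_n = 0.75 × 450 × 2072 = 699.3 kN.
Tension yield (gross): A_g = 200×14 = 2800 mm². φR_n = 0.90 × 345 × 2800 = 869.4 kN.
Governing: min(636.3, 1406.2, 699.3, 869.4) = 636.3 kN → bolt shear.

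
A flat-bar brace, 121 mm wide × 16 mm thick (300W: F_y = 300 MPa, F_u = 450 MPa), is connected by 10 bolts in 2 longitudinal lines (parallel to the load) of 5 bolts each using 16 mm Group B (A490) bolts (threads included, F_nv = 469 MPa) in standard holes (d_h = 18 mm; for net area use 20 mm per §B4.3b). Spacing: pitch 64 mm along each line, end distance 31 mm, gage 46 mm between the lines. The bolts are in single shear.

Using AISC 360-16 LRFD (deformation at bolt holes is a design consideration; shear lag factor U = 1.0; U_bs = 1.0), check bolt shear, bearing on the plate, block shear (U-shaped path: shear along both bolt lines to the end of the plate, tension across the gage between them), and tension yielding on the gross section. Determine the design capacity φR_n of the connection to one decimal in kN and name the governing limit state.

522.7 kN (gross-section yield governs)

Bolt shear: A_b = π(16)²/4 = 201.06 mm². φR_n = 0.75 × 469 × 201.06 × 10 × 1 = 707.2 kN.
Bearing (16 mm plate, F_u = 450 MPa): end bolts L_c = 31 − 18/2 = 22, R_n = min(1.2×22×16×450, 2.4×16×16×450) = 190.08 kN/bolt; interior L_c = 64 − 18 = 46, R_n = 276.48 kN/bolt. φR_n = 0.75 × (2×190.08 + 8×276.48) = 1944.0 kN.
Block shear: shear path 2×[31+4×64] = 2×287 mm, A_gv = 9184, A_nv = 2×(287 − 4.5×20)×16 = 6304 mm²; tension across gage: (46 − 1×20)×16 = 416 mm². R_n = min(0.6×450×6304, 0.6×300×9184) + 1.0×450×416 = min(1702.1, 1653.1) + 187.2 = 1840.3 kN. φR_n = 0.75 × 1840.3 = 1380.2 kN.
Tension yield (gross): A_g = 121×16 = 1936 mm². φR_n = 0.90 × 300 × 1936 = 522.7 kN.
Governing: min(707.2, 1944.0, 1380.2, 522.7) = 522.7 kN → gross-section yield.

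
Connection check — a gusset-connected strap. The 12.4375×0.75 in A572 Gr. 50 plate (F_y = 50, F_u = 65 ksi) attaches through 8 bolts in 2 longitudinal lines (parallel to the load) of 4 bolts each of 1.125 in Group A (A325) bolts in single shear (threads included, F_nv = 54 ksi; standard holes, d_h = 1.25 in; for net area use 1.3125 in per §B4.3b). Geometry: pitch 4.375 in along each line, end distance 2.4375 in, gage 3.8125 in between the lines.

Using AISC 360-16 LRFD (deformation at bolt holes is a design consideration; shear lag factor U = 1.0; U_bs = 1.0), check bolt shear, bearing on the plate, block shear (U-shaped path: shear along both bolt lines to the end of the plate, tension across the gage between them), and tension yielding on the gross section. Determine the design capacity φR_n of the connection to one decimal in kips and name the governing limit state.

322.1 kips (bolt shear governs)

Bolt shear: A_b = π(1.125)²/4 = 0.99402 in². φR_n = 0.75 × 54 × 0.99402 × 8 × 1 = 322.1 kips.
Bearing (0.75 in plate, F_u = 65 ksi): end bolts L_c = 2.4375 − 1.25/2 = 1.8125, R_n = min(1.2×1.8125×0.75×65, 2.4×1.125×0.75×65) = 106.03 kips/bolt; interior L_c = 4.375 − 1.25 = 3.125, R_n = 131.63 kips/bolt. φR_n = 0.75 × (2×106.03 + 6×131.63) = 751.4 kips.
Block shear: shear path 2×[2.4375+3×4.375] = 2×15.5625 in, A_gv = 23.344, A_nv = 2×(15.5625 − 3.5×1.3125)×0.75 = 16.453 in²; tension across gage: (3.8125 − 1×1.3125)×0.75 = 1.875 in². R_n = min(0.6×65×16.453, 0.6×50×23.344) + 1.0×65×1.875 = min(641.67, 700.32) + 121.88 = 763.55 kips. φR_n = 0.75 × 763.55 = 572.7 kips.
Tension yield (gross): A_g = 12.4375×0.75 = 9.3281 in². φR_n = 0.90 × 50 × 9.3281 = 419.8 kips.
Governing: min(322.1, 751.4, 572.7, 419.8) = 322.1 kips → bolt shear.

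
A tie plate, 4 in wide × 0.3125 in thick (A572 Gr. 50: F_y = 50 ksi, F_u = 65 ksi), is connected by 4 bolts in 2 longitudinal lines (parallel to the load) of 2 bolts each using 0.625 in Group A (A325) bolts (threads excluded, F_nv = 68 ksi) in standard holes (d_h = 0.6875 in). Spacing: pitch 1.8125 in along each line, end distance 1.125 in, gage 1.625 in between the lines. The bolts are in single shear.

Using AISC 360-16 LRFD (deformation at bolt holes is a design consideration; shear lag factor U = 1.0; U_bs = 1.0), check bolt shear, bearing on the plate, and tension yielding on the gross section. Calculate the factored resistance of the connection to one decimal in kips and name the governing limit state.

Bolt shear: A_b = π(0.625)²/4 = 0.3068 in². φR_n = 0.75 × 68 × 0.3068 × 4 × 1 = 62.6 kips.
Bearing (0.3125 in plate, F_u = 65 ksi): end bolts L_c = 1.125 − 0.6875/2 = 0.78125, R_n = min(1.2×0.78125×0.3125×65, 2.4×0.625×0.3125×65) = 19.043 kips/bolt; interior L_c = 1.8125 − 0.6875 = 1.125, R_n = 27.422 kips/bolt. φR_n = 0.75 × (2×19.043 + 2×27.422) = 69.7 kips.
Tension yield (gross): A_g = 4×0.3125 = 1.25 in². φR_n = 0.90 × 50 × 1.25 = 56.3 kips.
Governing: min(62.6, 69.7, 56.3) = 56.3 kips → gross-section yield.

56.3 kips (gross-section yield governs)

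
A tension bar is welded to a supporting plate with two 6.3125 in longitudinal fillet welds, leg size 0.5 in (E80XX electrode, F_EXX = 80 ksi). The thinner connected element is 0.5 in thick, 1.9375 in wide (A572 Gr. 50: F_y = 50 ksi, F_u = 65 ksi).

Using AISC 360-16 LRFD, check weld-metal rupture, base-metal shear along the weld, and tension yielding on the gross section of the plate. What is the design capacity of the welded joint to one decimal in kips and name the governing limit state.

43.6 kips (gross-section yield governs)

Weld metal: throat = 0.707×0.5 = 0.3535 in, L = 2×6.3125 = 12.625 in. φR_n = 0.75 × 0.6 × 80 × 0.3535 × 12.625 = 160.7 kips.
Base metal shear (0.5 in plate): yield φR_n = 1.0×0.6×50×0.5×12.625 = 189.4 kips; rupture φR_n = 0.75×0.6×65×0.5×12.625 = 184.6 kips; take 184.6 kips (rupture).
Tension yield (gross): A_g = 1.9375×0.5 = 0.96875 in². φR_n = 0.90 × 50 × 0.96875 = 43.6 kips.
Governing: min(160.7, 184.6, 43.6) = 43.6 kips → gross-section yield.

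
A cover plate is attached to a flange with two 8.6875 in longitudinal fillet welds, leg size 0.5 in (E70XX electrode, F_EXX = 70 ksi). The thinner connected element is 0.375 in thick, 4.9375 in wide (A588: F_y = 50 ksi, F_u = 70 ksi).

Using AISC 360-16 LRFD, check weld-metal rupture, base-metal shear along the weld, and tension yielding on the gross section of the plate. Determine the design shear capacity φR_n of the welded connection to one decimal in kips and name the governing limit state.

Weld metal: throat = 0.707×0.5 = 0.3535 in, L = 2×8.6875 = 17.375 in. φR_n = 0.75 × 0.6 × 70 × 0.3535 × 17.375 = 193.5 kips.
Base metal shear (0.375 in plate): yield φR_n = 1.0×0.6×50×0.375×17.375 = 195.5 kips; rupture φR_n = 0.75×0.6×70×0.375×17.375 = 205.2 kips; take 195.5 kips (yield).
Tension yield (gross): A_g = 4.9375×0.375 = 1.8516 in². φR_n = 0.90 × 50 × 1.8516 = 83.3 kips.
Governing: min(193.5, 195.5, 83.3) = 83.3 kips → gross-section yield.

83.3 kips (gross-section yield governs)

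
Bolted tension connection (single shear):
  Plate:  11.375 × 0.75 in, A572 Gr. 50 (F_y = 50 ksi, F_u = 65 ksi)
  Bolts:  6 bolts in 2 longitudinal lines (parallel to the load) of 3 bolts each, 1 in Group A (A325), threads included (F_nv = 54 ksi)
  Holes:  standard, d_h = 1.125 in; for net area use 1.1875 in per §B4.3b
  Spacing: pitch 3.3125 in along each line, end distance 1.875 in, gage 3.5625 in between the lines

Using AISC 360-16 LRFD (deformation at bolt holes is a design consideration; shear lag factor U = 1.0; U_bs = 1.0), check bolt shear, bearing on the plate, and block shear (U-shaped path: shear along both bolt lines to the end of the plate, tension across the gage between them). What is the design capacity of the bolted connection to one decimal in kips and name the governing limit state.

Bolt shear: A_b = π(1)²/4 = 0.7854 in². φR_n = 0.75 × 54 × 0.7854 × 6 × 1 = 190.9 kips.
Bearing (0.75 in plate, F_u = 65 ksi): end bolts L_c = 1.875 − 1.125/2 = 1.3125, R_n = min(1.2×1.3125×0.75×65, 2.4×1×0.75×65) = 76.781 kips/bolt; interior L_c = 3.3125 − 1.125 = 2.1875, R_n = 117 kips/bolt. φR_n = 0.75 × (2×76.781 + 4×117) = 466.2 kips.
Block shear: shear path 2×[1.875+2×3.3125] = 2×8.5 in, A_gv = 12.75, A_nv = 2×(8.5 − 2.5×1.1875)×0.75 = 8.2969 in²; tension across gage: (3.5625 − 1×1.1875)×0.75 = 1.7813 in². R_n = min(0.6×65×8.2969, 0.6×50×12.75) + 1.0×65×1.7813 = min(323.58, 382.5) + 115.78 = 439.36 kips. φR_n = 0.75 × 439.36 = 329.5 kips.
Governing: min(190.9, 466.2, 329.5) = 190.9 kips → bolt shear.

190.9 kips (bolt shear governs)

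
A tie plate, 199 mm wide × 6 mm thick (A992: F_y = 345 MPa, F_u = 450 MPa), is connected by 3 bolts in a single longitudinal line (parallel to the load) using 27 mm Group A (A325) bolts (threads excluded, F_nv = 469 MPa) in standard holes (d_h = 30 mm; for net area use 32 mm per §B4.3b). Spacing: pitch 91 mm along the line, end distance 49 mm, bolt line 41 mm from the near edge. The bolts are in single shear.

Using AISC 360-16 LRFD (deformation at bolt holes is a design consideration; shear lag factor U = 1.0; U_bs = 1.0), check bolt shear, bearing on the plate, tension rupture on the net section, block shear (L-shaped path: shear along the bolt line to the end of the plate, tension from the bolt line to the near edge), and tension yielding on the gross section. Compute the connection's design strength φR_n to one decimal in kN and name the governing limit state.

Bolt shear: A_b = π(27)²/4 = 572.56 mm². φR_n = 0.75 × 469 × 572.56 × 3 × 1 = 604.2 kN.
Bearing (6 mm plate, F_u = 450 MPa): end bolts L_c = 49 − 30/2 = 34, R_n = min(1.2×34×6×450, 2.4×27×6×450) = 110.16 kN/bolt; interior L_c = 91 − 30 = 61, R_n = 174.96 kN/bolt. φR_n = 0.75 × (1×110.16 + 2×174.96) = 345.1 kN.
Tension rupture (net): A_n = (199 − 1×32)×6 = 1002 mm² (U = 1.0, A_e = A_n). φR_n = 0.75 × 450 × 1002 = 338.2 kN.
Block shear: shear path 1×[49+2×91] = 1×231 mm, A_gv = 1386, A_nv = 1×(231 − 2.5×32)×6 = 906 mm²; tension to near edge: (41 − 0.5×32)×6 = 150 mm². R_n = min(0.6×450×906, 0.6×345×1386) + 1.0×450×150 = min(244.62, 286.9) + 67.5 = 312.12 kN. φR_n = 0.75 × 312.12 = 234.1 kN.
Tension yield (gross): A_g = 199×6 = 1194 mm². φR_n = 0.90 × 345 × 1194 = 370.7 kN.
Governing: min(604.2, 345.1, 338.2, 234.1, 370.7) = 234.1 kN → block shear.

234.1 kN (block shear governs)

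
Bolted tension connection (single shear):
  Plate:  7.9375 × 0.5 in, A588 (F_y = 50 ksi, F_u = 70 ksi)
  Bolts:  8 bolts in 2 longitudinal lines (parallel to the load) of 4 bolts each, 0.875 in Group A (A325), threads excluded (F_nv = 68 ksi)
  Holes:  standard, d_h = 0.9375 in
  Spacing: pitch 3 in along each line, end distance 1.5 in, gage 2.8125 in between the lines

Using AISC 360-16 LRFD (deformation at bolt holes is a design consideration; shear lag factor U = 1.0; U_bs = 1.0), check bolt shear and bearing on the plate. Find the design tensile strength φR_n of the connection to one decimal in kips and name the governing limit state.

245.3 kips (bolt shear governs)

Bolt shear: A_b = π(0.875)²/4 = 0.60132 in². φR_n = 0.75 × 68 × 0.60132 × 8 × 1 = 245.3 kips.
Bearing (0.5 in plate, F_u = 70 ksi): end bolts L_c = 1.5 − 0.9375/2 = 1.03125, R_n = min(1.2×1.03125×0.5×70, 2.4×0.875×0.5×70) = 43.313 kips/bolt; interior L_c = 3 − 0.9375 = 2.0625, R_n = 73.5 kips/bolt. φR_n = 0.75 × (2×43.313 + 6×73.5) = 395.7 kips.
Governing: min(245.3, 395.7) = 245.3 kips → bolt shear.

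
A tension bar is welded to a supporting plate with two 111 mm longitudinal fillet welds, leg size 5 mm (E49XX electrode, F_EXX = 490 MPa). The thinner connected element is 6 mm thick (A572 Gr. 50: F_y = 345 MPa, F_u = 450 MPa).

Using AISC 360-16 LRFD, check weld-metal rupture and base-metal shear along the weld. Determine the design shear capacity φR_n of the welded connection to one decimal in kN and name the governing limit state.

173.0 kN (weld metal governs)

Weld metal: throat = 0.707×5 = 3.535 mm, L = 2×111 = 222 mm. φR_n = 0.75 × 0.6 × 490 × 3.535 × 222 = 173.0 kN.
Base metal shear (6 mm plate): yield φR_n = 1.0×0.6×345×6×222 = 275.7 kN; rupture φR_n = 0.75×0.6×450×6×222 = 269.7 kN; take 269.7 kN (rupture).
Governing: min(173.0, 269.7) = 173.0 kN → weld metal.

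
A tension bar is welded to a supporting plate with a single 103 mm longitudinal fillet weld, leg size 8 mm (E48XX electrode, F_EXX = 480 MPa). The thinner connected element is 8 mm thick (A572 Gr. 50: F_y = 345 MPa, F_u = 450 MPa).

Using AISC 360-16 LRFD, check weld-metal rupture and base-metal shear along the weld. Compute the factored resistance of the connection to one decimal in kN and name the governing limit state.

125.8 kN (weld metal governs)

Weld metal: throat = 0.707×8 = 5.656 mm, L = 103 mm. φR_n = 0.75 × 0.6 × 480 × 5.656 × 103 = 125.8 kN.
Base metal shear (8 mm plate): yield φR_n = 1.0×0.6×345×8×103 = 170.6 kN; rupture φR_n = 0.75×0.6×450×8×103 = 166.9 kN; take 166.9 kN (rupture).
Governing: min(125.8, 166.9) = 125.8 kN → weld metal.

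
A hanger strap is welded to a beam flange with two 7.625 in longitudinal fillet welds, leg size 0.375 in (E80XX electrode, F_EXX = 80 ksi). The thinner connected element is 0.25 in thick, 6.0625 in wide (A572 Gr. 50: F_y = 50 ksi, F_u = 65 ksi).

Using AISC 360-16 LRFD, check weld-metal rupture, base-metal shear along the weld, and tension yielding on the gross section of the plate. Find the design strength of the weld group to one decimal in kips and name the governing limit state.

68.2 kips (gross-section yield governs)

Weld metal: throat = 0.707×0.375 = 0.26513 in, L = 2×7.625 = 15.25 in. φR_n = 0.75 × 0.6 × 80 × 0.26513 × 15.25 = 145.6 kips.
Base metal shear (0.25 in plate): yield φR_n = 1.0×0.6×50×0.25×15.25 = 114.4 kips; rupture φR_n = 0.75×0.6×65×0.25×15.25 = 111.5 kips; take 111.5 kips (rupture).
Tension yield (gross): A_g = 6.0625×0.25 = 1.5156 in². φR_n = 0.90 × 50 × 1.5156 = 68.2 kips.
Governing: min(145.6, 111.5, 68.2) = 68.2 kips → gross-section yield.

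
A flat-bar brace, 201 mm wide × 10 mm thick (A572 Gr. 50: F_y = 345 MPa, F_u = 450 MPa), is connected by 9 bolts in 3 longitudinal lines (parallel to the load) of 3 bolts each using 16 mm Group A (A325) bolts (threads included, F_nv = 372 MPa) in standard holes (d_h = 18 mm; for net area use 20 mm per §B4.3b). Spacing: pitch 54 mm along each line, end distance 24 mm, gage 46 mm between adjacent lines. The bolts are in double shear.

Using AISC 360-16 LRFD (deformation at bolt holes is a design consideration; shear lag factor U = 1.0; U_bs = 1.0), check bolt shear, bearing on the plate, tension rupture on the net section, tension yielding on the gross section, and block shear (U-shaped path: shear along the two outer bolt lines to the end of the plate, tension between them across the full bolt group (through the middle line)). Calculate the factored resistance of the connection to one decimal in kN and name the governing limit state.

475.9 kN (net-section rupture governs)

Bolt shear: A_b = π(16)²/4 = 201.06 mm². φR_n = 0.75 × 372 × 201.06 × 9 × 2 = 1009.7 kN.
Bearing (10 mm plate, F_u = 450 MPa): end bolts L_c = 24 − 18/2 = 15, R_n = min(1.2×15×10×450, 2.4×16×10×450) = 81 kN/bolt; interior L_c = 54 − 18 = 36, R_n = 172.8 kN/bolt. φR_n = 0.75 × (3×81 + 6×172.8) = 959.9 kN.
Tension rupture (net): A_n = (201 − 3×20)×10 = 1410 mm² (U = 1.0, A_e = A_n). φR_n = 0.75 × 450 × 1410 = 475.9 kN.
Tension yield (gross): A_g = 201×10 = 2010 mm². φR_n = 0.90 × 345 × 2010 = 624.1 kN.
Block shear: shear path 2×[24+2×54] = 2×132 mm, A_gv = 2640, A_nv = 2×(132 − 2.5×20)×10 = 1640 mm²; tension across gage: (92 − 2×20)×10 = 520 mm². R_n = min(0.6×450×1640, 0.6×345×2640) + 1.0×450×520 = min(442.8, 546.48) + 234 = 676.8 kN. φR_n = 0.75 × 676.8 = 507.6 kN.
Governing: min(1009.7, 959.9, 475.9, 624.1, 507.6) = 475.9 kN → net-section rupture.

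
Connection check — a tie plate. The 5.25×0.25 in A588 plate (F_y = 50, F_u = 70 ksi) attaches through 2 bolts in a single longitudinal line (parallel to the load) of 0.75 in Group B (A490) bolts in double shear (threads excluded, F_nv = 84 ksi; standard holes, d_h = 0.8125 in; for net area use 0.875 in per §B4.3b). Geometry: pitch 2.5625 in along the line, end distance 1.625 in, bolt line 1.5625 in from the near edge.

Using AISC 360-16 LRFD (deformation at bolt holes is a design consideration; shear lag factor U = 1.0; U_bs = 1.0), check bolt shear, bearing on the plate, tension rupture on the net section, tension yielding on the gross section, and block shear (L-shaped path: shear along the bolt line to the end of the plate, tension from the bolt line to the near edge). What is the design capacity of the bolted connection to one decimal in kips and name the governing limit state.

37.4 kips (block shear governs)

Bolt shear: A_b = π(0.75)²/4 = 0.44179 in². φR_n = 0.75 × 84 × 0.44179 × 2 × 2 = 111.3 kips.
Bearing (0.25 in plate, F_u = 70 ksi): end bolts L_c = 1.625 − 0.8125/2 = 1.21875, R_n = min(1.2×1.21875×0.25×70, 2.4×0.75×0.25×70) = 25.594 kips/bolt; interior L_c = 2.5625 − 0.8125 = 1.75, R_n = 31.5 kips/bolt. φR_n = 0.75 × (1×25.594 + 1×31.5) = 42.8 kips.
Tension rupture (net): A_n = (5.25 − 1×0.875)×0.25 = 1.0938 in² (U = 1.0, A_e = A_n). φR_n = 0.75 × 70 × 1.0938 = 57.4 kips.
Tension yield (gross): A_g = 5.25×0.25 = 1.3125 in². φR_n = 0.90 × 50 × 1.3125 = 59.1 kips.
Block shear: shear path 1×[1.625+1×2.5625] = 1×4.1875 in, A_gv = 1.0469, A_nv = 1×(4.1875 − 1.5×0.875)×0.25 = 0.71875 in²; tension to near edge: (1.5625 − 0.5×0.875)×0.25 = 0.28125 in². R_n = min(0.6×70×0.71875, 0.6×50×1.0469) + 1.0×70×0.28125 = min(30.188, 31.407) + 19.688 = 49.876 kips. φR_n = 0.75 × 49.876 = 37.4 kips.
Governing: min(111.3, 42.8, 57.4, 59.1, 37.4) = 37.4 kips → block shear.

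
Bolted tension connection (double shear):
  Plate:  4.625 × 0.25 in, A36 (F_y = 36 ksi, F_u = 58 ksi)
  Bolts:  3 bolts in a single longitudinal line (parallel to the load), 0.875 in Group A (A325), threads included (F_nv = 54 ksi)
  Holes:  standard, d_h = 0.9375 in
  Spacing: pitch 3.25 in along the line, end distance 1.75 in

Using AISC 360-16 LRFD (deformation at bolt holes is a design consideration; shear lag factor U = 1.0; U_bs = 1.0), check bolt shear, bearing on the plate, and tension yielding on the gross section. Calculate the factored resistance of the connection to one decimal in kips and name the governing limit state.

Bolt shear: A_b = π(0.875)²/4 = 0.60132 in². φR_n = 0.75 × 54 × 0.60132 × 3 × 2 = 146.1 kips.
Bearing (0.25 in plate, F_u = 58 ksi): end bolts L_c = 1.75 − 0.9375/2 = 1.28125, R_n = min(1.2×1.28125×0.25×58, 2.4×0.875×0.25×58) = 22.294 kips/bolt; interior L_c = 3.25 − 0.9375 = 2.3125, R_n = 30.45 kips/bolt. φR_n = 0.75 × (1×22.294 + 2×30.45) = 62.4 kips.
Tension yield (gross): A_g = 4.625×0.25 = 1.1563 in². φR_n = 0.90 × 36 × 1.1563 = 37.5 kips.
Governing: min(146.1, 62.4, 37.5) = 37.5 kips → gross-section yield.

37.5 kips (gross-section yield governs)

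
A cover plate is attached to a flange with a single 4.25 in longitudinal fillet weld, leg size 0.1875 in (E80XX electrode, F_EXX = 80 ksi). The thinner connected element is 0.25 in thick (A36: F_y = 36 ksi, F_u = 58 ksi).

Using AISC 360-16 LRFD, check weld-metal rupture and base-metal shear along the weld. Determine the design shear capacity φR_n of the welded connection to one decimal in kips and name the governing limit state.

20.3 kips (weld metal governs)

Weld metal: throat = 0.707×0.1875 = 0.13256 in, L = 4.25 in. φR_n = 0.75 × 0.6 × 80 × 0.13256 × 4.25 = 20.3 kips.
Base metal shear (0.25 in plate): yield φR_n = 1.0×0.6×36×0.25×4.25 = 23.0 kips; rupture φR_n = 0.75×0.6×58×0.25×4.25 = 27.7 kips; take 23.0 kips (yield).
Governing: min(20.3, 23.0) = 20.3 kips → weld metal.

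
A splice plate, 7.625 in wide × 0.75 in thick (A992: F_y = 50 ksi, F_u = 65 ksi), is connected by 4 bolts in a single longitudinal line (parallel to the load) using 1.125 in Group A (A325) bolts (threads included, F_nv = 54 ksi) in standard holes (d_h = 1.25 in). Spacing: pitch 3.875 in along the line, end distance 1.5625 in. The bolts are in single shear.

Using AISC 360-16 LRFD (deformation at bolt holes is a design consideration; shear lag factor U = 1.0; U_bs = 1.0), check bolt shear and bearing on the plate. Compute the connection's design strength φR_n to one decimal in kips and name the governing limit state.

Bolt shear: A_b = π(1.125)²/4 = 0.99402 in². φR_n = 0.75 × 54 × 0.99402 × 4 × 1 = 161.0 kips.
Bearing (0.75 in plate, F_u = 65 ksi): end bolts L_c = 1.5625 − 1.25/2 = 0.9375, R_n = min(1.2×0.9375×0.75×65, 2.4×1.125×0.75×65) = 54.844 kips/bolt; interior L_c = 3.875 − 1.25 = 2.625, R_n = 131.63 kips/bolt. φR_n = 0.75 × (1×54.844 + 3×131.63) = 337.3 kips.
Governing: min(161.0, 337.3) = 161.0 kips → bolt shear.

161.0 kips (bolt shear governs)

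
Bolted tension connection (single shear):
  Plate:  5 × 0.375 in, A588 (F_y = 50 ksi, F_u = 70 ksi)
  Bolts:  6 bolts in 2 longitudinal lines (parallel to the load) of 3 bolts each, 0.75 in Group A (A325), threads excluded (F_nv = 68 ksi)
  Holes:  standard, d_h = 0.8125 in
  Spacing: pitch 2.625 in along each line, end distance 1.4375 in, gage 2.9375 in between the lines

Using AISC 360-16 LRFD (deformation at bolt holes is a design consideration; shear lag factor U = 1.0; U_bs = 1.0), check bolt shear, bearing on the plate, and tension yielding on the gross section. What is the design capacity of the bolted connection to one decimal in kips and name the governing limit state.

Bolt shear: A_b = π(0.75)²/4 = 0.44179 in². φR_n = 0.75 × 68 × 0.44179 × 6 × 1 = 135.2 kips.
Bearing (0.375 in plate, F_u = 70 ksi): end bolts L_c = 1.4375 − 0.8125/2 = 1.03125, R_n = min(1.2×1.03125×0.375×70, 2.4×0.75×0.375×70) = 32.484 kips/bolt; interior L_c = 2.625 − 0.8125 = 1.8125, R_n = 47.25 kips/bolt. φR_n = 0.75 × (2×32.484 + 4×47.25) = 190.5 kips.
Tension yield (gross): A_g = 5×0.375 = 1.875 in². φR_n = 0.90 × 50 × 1.875 = 84.4 kips.
Governing: min(135.2, 190.5, 84.4) = 84.4 kips → gross-section yield.

84.4 kips (gross-section yield governs)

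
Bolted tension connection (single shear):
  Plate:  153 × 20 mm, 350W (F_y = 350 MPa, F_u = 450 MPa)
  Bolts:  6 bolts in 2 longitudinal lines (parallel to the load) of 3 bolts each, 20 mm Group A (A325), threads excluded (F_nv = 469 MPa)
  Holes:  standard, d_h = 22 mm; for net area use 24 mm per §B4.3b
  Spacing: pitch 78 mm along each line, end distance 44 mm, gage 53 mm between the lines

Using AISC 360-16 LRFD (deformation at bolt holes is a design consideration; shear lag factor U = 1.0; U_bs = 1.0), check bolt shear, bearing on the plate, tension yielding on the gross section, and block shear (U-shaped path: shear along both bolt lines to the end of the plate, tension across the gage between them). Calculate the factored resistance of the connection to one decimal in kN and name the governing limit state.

663.0 kN (bolt shear governs)

Bolt shear: A_b = π(20)²/4 = 314.16 mm². φR_n = 0.75 × 469 × 314.16 × 6 × 1 = 663.0 kN.
Bearing (20 mm plate, F_u = 450 MPa): end bolts L_c = 44 − 22/2 = 33, R_n = min(1.2×33×20×450, 2.4×20×20×450) = 356.4 kN/bolt; interior L_c = 78 − 22 = 56, R_n = 432 kN/bolt. φR_n = 0.75 × (2×356.4 + 4×432) = 1830.6 kN.
Tension yield (gross): A_g = 153×20 = 3060 mm². φR_n = 0.90 × 350 × 3060 = 963.9 kN.
Block shear: shear path 2×[44+2×78] = 2×200 mm, A_gv = 8000, A_nv = 2×(200 − 2.5×24)×20 = 5600 mm²; tension across gage: (53 − 1×24)×20 = 580 mm². R_n = min(0.6×450×5600, 0.6×350×8000) + 1.0×450×580 = min(1512, 1680) + 261 = 1773 kN. φR_n = 0.75 × 1773 = 1329.8 kN.
Governing: min(663.0, 1830.6, 963.9, 1329.8) = 663.0 kN → bolt shear.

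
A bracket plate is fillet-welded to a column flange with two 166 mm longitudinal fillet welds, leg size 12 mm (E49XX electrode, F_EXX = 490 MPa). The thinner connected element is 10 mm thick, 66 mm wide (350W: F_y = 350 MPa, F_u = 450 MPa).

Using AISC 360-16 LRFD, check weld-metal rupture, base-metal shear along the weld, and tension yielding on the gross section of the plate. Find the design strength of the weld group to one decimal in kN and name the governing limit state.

Weld metal: throat = 0.707×12 = 8.484 mm, L = 2×166 = 332 mm. φR_n = 0.75 × 0.6 × 490 × 8.484 × 332 = 621.1 kN.
Base metal shear (10 mm plate): yield φR_n = 1.0×0.6×350×10×332 = 697.2 kN; rupture φR_n = 0.75×0.6×450×10×332 = 672.3 kN; take 672.3 kN (rupture).
Tension yield (gross): A_g = 66×10 = 660 mm². φR_n = 0.90 × 350 × 660 = 207.9 kN.
Governing: min(621.1, 672.3, 207.9) = 207.9 kN → gross-section yield.

207.9 kN (gross-section yield governs)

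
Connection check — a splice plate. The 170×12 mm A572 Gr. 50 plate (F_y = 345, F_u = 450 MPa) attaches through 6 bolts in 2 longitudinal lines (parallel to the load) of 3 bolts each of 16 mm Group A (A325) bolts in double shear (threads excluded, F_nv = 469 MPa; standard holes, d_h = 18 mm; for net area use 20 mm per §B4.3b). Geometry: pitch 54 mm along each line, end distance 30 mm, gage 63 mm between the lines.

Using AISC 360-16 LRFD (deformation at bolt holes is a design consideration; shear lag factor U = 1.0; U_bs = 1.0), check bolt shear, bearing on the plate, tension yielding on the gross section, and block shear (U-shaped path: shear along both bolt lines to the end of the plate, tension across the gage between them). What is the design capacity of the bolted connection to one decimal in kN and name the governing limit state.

Bolt shear: A_b = π(16)²/4 = 201.06 mm². φR_n = 0.75 × 469 × 201.06 × 6 × 2 = 848.7 kN.
Bearing (12 mm plate, F_u = 450 MPa): end bolts L_c = 30 − 18/2 = 21, R_n = min(1.2×21×12×450, 2.4×16×12×450) = 136.08 kN/bolt; interior L_c = 54 − 18 = 36, R_n = 207.36 kN/bolt. φR_n = 0.75 × (2×136.08 + 4×207.36) = 826.2 kN.
Tension yield (gross): A_g = 170×12 = 2040 mm². φR_n = 0.90 × 345 × 2040 = 633.4 kN.
Block shear: shear path 2×[30+2×54] = 2×138 mm, A_gv = 3312, A_nv = 2×(138 − 2.5×20)×12 = 2112 mm²; tension across gage: (63 − 1×20)×12 = 516 mm². R_n = min(0.6×450×2112, 0.6×345×3312) + 1.0×450×516 = min(570.24, 685.58) + 232.2 = 802.44 kN. φR_n = 0.75 × 802.44 = 601.8 kN.
Governing: min(848.7, 826.2, 633.4, 601.8) = 601.8 kN → block shear.

601.8 kN (block shear governs)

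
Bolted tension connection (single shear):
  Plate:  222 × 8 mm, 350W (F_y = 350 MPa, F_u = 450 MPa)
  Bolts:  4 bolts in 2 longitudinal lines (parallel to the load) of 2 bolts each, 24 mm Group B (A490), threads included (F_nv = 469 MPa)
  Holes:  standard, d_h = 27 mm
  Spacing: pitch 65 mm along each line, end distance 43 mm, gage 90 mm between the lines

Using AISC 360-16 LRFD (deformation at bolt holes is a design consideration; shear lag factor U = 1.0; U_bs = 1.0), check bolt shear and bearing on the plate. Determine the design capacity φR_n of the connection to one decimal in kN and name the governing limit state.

Bolt shear: A_b = π(24)²/4 = 452.39 mm². φR_n = 0.75 × 469 × 452.39 × 4 × 1 = 636.5 kN.
Bearing (8 mm plate, F_u = 450 MPa): end bolts L_c = 43 − 27/2 = 29.5, R_n = min(1.2×29.5×8×450, 2.4×24×8×450) = 127.44 kN/bolt; interior L_c = 65 − 27 = 38, R_n = 164.16 kN/bolt. φR_n = 0.75 × (2×127.44 + 2×164.16) = 437.4 kN.
Governing: min(636.5, 437.4) = 437.4 kN → bearing.

437.4 kN (bearing governs)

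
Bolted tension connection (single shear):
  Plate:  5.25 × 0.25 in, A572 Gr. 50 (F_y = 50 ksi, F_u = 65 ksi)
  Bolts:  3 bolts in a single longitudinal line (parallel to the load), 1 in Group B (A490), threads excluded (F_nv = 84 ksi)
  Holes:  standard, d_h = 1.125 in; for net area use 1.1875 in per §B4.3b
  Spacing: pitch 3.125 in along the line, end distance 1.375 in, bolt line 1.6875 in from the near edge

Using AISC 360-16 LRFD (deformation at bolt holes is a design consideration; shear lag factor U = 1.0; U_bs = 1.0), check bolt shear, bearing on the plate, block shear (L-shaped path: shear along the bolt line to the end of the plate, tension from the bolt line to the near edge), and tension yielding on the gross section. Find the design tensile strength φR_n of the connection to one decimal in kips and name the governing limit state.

Bolt shear: A_b = π(1)²/4 = 0.7854 in². φR_n = 0.75 × 84 × 0.7854 × 3 × 1 = 148.4 kips.
Bearing (0.25 in plate, F_u = 65 ksi): end bolts L_c = 1.375 − 1.125/2 = 0.8125, R_n = min(1.2×0.8125×0.25×65, 2.4×1×0.25×65) = 15.844 kips/bolt; interior L_c = 3.125 − 1.125 = 2, R_n = 39 kips/bolt. φR_n = 0.75 × (1×15.844 + 2×39) = 70.4 kips.
Block shear: shear path 1×[1.375+2×3.125] = 1×7.625 in, A_gv = 1.9063, A_nv = 1×(7.625 − 2.5×1.1875)×0.25 = 1.1641 in²; tension to near edge: (1.6875 − 0.5×1.1875)×0.25 = 0.27344 in². R_n = min(0.6×65×1.1641, 0.6×50×1.9063) + 1.0×65×0.27344 = min(45.4, 57.189) + 17.774 = 63.174 kips. φR_n = 0.75 × 63.174 = 47.4 kips.
Tension yield (gross): A_g = 5.25×0.25 = 1.3125 in². φR_n = 0.90 × 50 × 1.3125 = 59.1 kips.
Governing: min(148.4, 70.4, 47.4, 59.1) = 47.4 kips → block shear.

47.4 kips (block shear governs)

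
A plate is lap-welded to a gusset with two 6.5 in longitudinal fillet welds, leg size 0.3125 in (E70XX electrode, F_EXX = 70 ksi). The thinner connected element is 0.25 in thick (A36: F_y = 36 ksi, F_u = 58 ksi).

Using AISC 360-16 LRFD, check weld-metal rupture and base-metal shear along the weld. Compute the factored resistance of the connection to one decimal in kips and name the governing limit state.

Weld metal: throat = 0.707×0.3125 = 0.22094 in, L = 2×6.5 = 13 in. φR_n = 0.75 × 0.6 × 70 × 0.22094 × 13 = 90.5 kips.
Base metal shear (0.25 in plate): yield φR_n = 1.0×0.6×36×0.25×13 = 70.2 kips; rupture φR_n = 0.75×0.6×58×0.25×13 = 84.8 kips; take 70.2 kips (yield).
Governing: min(90.5, 70.2) = 70.2 kips → base-metal shear.

70.2 kips (base-metal shear governs)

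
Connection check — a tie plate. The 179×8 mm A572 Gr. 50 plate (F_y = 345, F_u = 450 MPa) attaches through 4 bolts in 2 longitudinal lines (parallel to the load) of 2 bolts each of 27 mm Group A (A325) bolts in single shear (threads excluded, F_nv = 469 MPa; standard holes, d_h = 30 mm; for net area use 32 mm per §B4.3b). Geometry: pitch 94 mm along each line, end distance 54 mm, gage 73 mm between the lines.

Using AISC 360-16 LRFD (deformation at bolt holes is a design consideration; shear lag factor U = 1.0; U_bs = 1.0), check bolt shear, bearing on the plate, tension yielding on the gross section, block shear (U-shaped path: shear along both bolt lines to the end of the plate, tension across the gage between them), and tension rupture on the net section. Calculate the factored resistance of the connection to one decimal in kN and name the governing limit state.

310.5 kN (net-section rupture governs)

Bolt shear: A_b = π(27)²/4 = 572.56 mm². φR_n = 0.75 × 469 × 572.56 × 4 × 1 = 805.6 kN.
Bearing (8 mm plate, F_u = 450 MPa): end bolts L_c = 54 − 30/2 = 39, R_n = min(1.2×39×8×450, 2.4×27×8×450) = 168.48 kN/bolt; interior L_c = 94 − 30 = 64, R_n = 233.28 kN/bolt. φR_n = 0.75 × (2×168.48 + 2×233.28) = 602.6 kN.
Tension yield (gross): A_g = 179×8 = 1432 mm². φR_n = 0.90 × 345 × 1432 = 444.6 kN.
Block shear: shear path 2×[54+1×94] = 2×148 mm, A_gv = 2368, A_nv = 2×(148 − 1.5×32)×8 = 1600 mm²; tension across gage: (73 − 1×32)×8 = 328 mm². R_n = min(0.6×450×1600, 0.6×345×2368) + 1.0×450×328 = min(432, 490.18) + 147.6 = 579.6 kN. φR_n = 0.75 × 579.6 = 434.7 kN.
Tension rupture (net): A_n = (179 − 2×32)×8 = 920 mm² (U = 1.0, A_e = A_n). φR_n = 0.75 × 450 × 920 = 310.5 kN.
Governing: min(805.6, 602.6, 444.6, 434.7, 310.5) = 310.5 kN → net-section rupture.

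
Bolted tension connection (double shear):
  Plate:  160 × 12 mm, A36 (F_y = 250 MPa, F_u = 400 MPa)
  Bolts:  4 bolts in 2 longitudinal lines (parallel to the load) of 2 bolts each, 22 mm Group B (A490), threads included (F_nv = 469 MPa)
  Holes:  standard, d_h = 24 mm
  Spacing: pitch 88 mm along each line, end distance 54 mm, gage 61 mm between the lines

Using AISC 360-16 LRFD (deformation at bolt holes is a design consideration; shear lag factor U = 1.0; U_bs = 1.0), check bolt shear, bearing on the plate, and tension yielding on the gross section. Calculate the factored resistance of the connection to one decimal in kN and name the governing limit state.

Bolt shear: A_b = π(22)²/4 = 380.13 mm². φR_n = 0.75 × 469 × 380.13 × 4 × 2 = 1069.7 kN.
Bearing (12 mm plate, F_u = 400 MPa): end bolts L_c = 54 − 24/2 = 42, R_n = min(1.2×42×12×400, 2.4×22×12×400) = 241.92 kN/bolt; interior L_c = 88 − 24 = 64, R_n = 253.44 kN/bolt. φR_n = 0.75 × (2×241.92 + 2×253.44) = 743.0 kN.
Tension yield (gross): A_g = 160×12 = 1920 mm². φR_n = 0.90 × 250 × 1920 = 432.0 kN.
Governing: min(1069.7, 743.0, 432.0) = 432.0 kN → gross-section yield.

432.0 kN (gross-section yield governs)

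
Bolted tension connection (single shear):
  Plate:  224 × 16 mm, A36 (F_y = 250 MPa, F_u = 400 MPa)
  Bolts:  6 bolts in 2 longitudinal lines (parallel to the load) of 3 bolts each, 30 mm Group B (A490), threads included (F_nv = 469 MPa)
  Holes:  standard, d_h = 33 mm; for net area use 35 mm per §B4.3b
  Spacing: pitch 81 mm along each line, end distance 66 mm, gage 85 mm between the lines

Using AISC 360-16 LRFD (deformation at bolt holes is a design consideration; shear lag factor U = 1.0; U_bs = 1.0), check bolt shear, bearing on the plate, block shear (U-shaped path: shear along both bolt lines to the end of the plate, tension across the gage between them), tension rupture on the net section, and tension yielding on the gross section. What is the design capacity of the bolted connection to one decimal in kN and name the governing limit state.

Bolt shear: A_b = π(30)²/4 = 706.86 mm². φR_n = 0.75 × 469 × 706.86 × 6 × 1 = 1491.8 kN.
Bearing (16 mm plate, F_u = 400 MPa): end bolts L_c = 66 − 33/2 = 49.5, R_n = min(1.2×49.5×16×400, 2.4×30×16×400) = 380.16 kN/bolt; interior L_c = 81 − 33 = 48, R_n = 368.64 kN/bolt. φR_n = 0.75 × (2×380.16 + 4×368.64) = 1676.2 kN.
Block shear: shear path 2×[66+2×81] = 2×228 mm, A_gv = 7296, A_nv = 2×(228 − 2.5×35)×16 = 4496 mm²; tension across gage: (85 − 1×35)×16 = 800 mm². R_n = min(0.6×400×4496, 0.6×250×7296) + 1.0×400×800 = min(1079, 1094.4) + 320 = 1399 kN. φR_n = 0.75 × 1399 = 1049.3 kN.
Tension rupture (net): A_n = (224 − 2×35)×16 = 2464 mm² (U = 1.0, A_e = A_n). φR_n = 0.75 × 400 × 2464 = 739.2 kN.
Tension yield (gross): A_g = 224×16 = 3584 mm². φR_n = 0.90 × 250 × 3584 = 806.4 kN.
Governing: min(1491.8, 1676.2, 1049.3, 739.2, 806.4) = 739.2 kN → net-section rupture.

739.2 kN (net-section rupture governs)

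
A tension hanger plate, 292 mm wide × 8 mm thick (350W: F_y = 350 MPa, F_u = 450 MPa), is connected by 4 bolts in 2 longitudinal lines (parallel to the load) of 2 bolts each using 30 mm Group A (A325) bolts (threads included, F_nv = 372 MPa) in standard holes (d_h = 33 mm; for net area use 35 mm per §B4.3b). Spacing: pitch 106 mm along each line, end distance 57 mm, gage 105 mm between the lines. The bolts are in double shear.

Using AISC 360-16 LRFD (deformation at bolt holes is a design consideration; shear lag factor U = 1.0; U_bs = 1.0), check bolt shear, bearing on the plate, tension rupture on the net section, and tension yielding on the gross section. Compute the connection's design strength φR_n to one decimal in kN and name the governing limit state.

599.4 kN (net-section rupture governs)

Bolt shear: A_b = π(30)²/4 = 706.86 mm². φR_n = 0.75 × 372 × 706.86 × 4 × 2 = 1577.7 kN.
Bearing (8 mm plate, F_u = 450 MPa): end bolts L_c = 57 − 33/2 = 40.5, R_n = min(1.2×40.5×8×450, 2.4×30×8×450) = 174.96 kN/bolt; interior L_c = 106 − 33 = 73, R_n = 259.2 kN/bolt. φR_n = 0.75 × (2×174.96 + 2×259.2) = 651.2 kN.
Tension rupture (net): A_n = (292 − 2×35)×8 = 1776 mm² (U = 1.0, A_e = A_n). φR_n = 0.75 × 450 × 1776 = 599.4 kN.
Tension yield (gross): A_g = 292×8 = 2336 mm². φR_n = 0.90 × 350 × 2336 = 735.8 kN.
Governing: min(1577.7, 651.2, 599.4, 735.8) = 599.4 kN → net-section rupture.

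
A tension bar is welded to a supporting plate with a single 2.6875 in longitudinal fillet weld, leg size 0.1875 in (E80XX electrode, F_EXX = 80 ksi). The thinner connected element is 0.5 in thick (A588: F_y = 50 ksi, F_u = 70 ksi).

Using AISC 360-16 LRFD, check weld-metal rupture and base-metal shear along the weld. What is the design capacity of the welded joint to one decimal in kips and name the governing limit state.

12.8 kips (weld metal governs)

Weld metal: throat = 0.707×0.1875 = 0.13256 in, L = 2.6875 in. φR_n = 0.75 × 0.6 × 80 × 0.13256 × 2.6875 = 12.8 kips.
Base metal shear (0.5 in plate): yield φR_n = 1.0×0.6×50×0.5×2.6875 = 40.3 kips; rupture φR_n = 0.75×0.6×70×0.5×2.6875 = 42.3 kips; take 40.3 kips (yield).
Governing: min(12.8, 40.3) = 12.8 kips → weld metal.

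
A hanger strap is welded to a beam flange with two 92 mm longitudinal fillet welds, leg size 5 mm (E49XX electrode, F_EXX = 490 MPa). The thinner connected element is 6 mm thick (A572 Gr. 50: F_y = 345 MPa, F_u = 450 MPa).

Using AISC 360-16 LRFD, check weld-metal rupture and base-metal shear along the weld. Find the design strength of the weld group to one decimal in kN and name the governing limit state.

143.4 kN (weld metal governs)

Weld metal: throat = 0.707×5 = 3.535 mm, L = 2×92 = 184 mm. φR_n = 0.75 × 0.6 × 490 × 3.535 × 184 = 143.4 kN.
Base metal shear (6 mm plate): yield φR_n = 1.0×0.6×345×6×184 = 228.5 kN; rupture φR_n = 0.75×0.6×450×6×184 = 223.6 kN; take 223.6 kN (rupture).
Governing: min(143.4, 223.6) = 143.4 kN → weld metal.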